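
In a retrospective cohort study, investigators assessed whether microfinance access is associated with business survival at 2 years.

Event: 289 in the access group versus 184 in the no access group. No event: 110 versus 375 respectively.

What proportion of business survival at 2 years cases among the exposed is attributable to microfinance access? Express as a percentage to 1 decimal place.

From the description: a = 289, b = 110, c = 184, d = 375.
Risk in exposed = 289/399 = 0.72431; risk in unexposed = 184/559 = 0.32916.
RR = 0.72431/0.32916 = 2.20049
AR% = (RR − 1)/RR × 100 = (2.20049 − 1)/2.20049 × 100 = 54.5555%

54.6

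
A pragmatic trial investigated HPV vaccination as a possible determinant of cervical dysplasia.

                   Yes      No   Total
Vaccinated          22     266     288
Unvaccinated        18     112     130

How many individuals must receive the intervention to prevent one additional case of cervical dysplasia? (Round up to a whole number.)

17

Risk in treated group = 22/288 = 0.07639; risk in control = 18/130 = 0.13846.
Absolute risk reduction = 0.13846 − 0.07639 = 0.06207
NNT = 1 / ARR = 1 / 0.06207 = 16.110 → round up → 17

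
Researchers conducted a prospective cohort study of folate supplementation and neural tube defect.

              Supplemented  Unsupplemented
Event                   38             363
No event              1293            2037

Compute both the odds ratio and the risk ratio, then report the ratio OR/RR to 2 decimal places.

Reading the table with exposure as columns: a = 38 (Supplemented, case), b = 1293 (Supplemented, non-case), c = 363 (Unsupplemented, case), d = 2037.
OR = (38·2037)/(1293·363) = 77406/469359 = 0.16492
Risk in exposed = 38/1331 = 0.02855; risk in unexposed = 363/2400 = 0.15125; RR = 0.18876
OR/RR = 0.16492 / 0.18876 = 0.87369
The outcome is not rare, so the OR lies further from 1 than the RR.

0.87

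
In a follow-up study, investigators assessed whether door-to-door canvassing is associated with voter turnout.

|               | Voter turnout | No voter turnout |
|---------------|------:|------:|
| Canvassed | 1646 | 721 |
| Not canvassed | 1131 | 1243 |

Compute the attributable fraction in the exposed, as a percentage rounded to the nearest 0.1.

Cells: a = 1646, b = 721, c = 1131, d = 1243.
Risk in exposed = 1646/2367 = 0.69540; risk in unexposed = 1131/2374 = 0.47641.
RR = 0.69540/0.47641 = 1.45965
AR% = (RR − 1)/RR × 100 = (1.45965 − 1)/1.45965 × 100 = 31.4906%

31.5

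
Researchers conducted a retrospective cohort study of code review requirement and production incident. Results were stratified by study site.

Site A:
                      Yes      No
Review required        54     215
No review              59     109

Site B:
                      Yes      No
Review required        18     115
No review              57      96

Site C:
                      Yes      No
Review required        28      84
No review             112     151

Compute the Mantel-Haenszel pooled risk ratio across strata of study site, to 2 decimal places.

0.52

RR_MH = Σ(aᵢ·n₀ᵢ/nᵢ) / Σ(cᵢ·n₁ᵢ/nᵢ), with n₁ᵢ = aᵢ+bᵢ (exposed), n₀ᵢ = cᵢ+dᵢ (unexposed), nᵢ = n₁ᵢ+n₀ᵢ.
Stratum 1 (Site A): n₁ = 269, n₀ = 168, n = 437; a·n₀/n = 54·168/437 = 20.7597; c·n₁/n = 59·269/437 = 36.3181
Stratum 2 (Site B): n₁ = 133, n₀ = 153, n = 286; a·n₀/n = 18·153/286 = 9.6294; c·n₁/n = 57·133/286 = 26.5070
Stratum 3 (Site C): n₁ = 112, n₀ = 263, n = 375; a·n₀/n = 28·263/375 = 19.6373; c·n₁/n = 112·112/375 = 33.4507
RR_MH = (20.7597 + 9.6294 + 19.6373) / (36.3181 + 26.5070 + 33.4507) = 50.0264 / 96.2757 = 0.51962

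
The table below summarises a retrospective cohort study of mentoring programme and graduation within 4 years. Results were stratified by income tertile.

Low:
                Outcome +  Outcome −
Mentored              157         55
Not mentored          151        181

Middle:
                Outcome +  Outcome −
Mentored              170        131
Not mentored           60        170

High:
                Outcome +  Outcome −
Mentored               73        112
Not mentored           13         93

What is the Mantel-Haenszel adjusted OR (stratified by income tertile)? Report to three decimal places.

3.706

OR_MH = Σ(aᵢdᵢ/nᵢ) / Σ(bᵢcᵢ/nᵢ), where nᵢ is the stratum total.
Stratum 1 (Low): n = 544; a·d/n = 157·181/544 = 52.2371; b·c/n = 55·151/544 = 15.2665
Stratum 2 (Middle): n = 531; a·d/n = 170·170/531 = 54.4256; b·c/n = 131·60/531 = 14.8023
Stratum 3 (High): n = 291; a·d/n = 73·93/291 = 23.3299; b·c/n = 112·13/291 = 5.0034
OR_MH = (52.2371 + 54.4256 + 23.3299) / (15.2665 + 14.8023 + 5.0034) = 129.9926 / 35.0722 = 3.70643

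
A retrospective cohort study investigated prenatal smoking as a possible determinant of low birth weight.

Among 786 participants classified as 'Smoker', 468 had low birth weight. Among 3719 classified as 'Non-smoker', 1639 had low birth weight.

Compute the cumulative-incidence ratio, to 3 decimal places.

From the description: a = 468, b = 318, c = 1639, d = 2080.
Risk in exposed = 468/786 = 0.59542; risk in unexposed = 1639/3719 = 0.44071.
RR = 0.59542 / 0.44071 = 1.35105
The risk among the exposed is 1.35 times that among the unexposed.

1.351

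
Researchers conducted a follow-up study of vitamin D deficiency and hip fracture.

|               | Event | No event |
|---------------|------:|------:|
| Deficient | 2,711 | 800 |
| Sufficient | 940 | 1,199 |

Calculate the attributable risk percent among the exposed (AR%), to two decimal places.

43.09

Cells: a = 2711, b = 800, c = 940, d = 1199.
Risk in exposed = 2711/3511 = 0.77214; risk in unexposed = 940/2139 = 0.43946.
RR = 0.77214/0.43946 = 1.75704
AR% = (RR − 1)/RR × 100 = (1.75704 − 1)/1.75704 × 100 = 43.0861%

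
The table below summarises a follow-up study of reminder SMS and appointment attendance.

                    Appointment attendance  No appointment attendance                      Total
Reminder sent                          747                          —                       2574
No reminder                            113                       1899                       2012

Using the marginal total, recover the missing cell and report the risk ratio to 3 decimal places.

5.167

The missing cell is in the exposed row: 2574 − 747 = 1827.
So a = 747, b = 1827, c = 113, d = 1899.
RR = [a/(a+b)] / [c/(c+d)] = (747/2574) / (113/2012) = 0.29021/0.05616 = 5.16728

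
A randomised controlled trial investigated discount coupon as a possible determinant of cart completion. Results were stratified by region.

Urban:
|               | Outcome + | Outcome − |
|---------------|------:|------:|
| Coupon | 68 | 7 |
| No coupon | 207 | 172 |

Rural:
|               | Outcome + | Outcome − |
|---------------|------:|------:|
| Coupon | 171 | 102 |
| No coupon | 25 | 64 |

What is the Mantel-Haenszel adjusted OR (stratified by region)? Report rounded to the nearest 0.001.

OR_MH = Σ(aᵢdᵢ/nᵢ) / Σ(bᵢcᵢ/nᵢ), where nᵢ is the stratum total.
Stratum 1 (Urban): n = 454; a·d/n = 68·172/454 = 25.7621; b·c/n = 7·207/454 = 3.1916
Stratum 2 (Rural): n = 362; a·d/n = 171·64/362 = 30.2320; b·c/n = 102·25/362 = 7.0442
OR_MH = (25.7621 + 30.2320) / (3.1916 + 7.0442) = 55.9942 / 10.2358 = 5.47041

5.470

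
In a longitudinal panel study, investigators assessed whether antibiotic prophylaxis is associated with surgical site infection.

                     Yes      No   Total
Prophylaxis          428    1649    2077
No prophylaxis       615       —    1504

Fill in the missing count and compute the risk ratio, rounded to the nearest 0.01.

0.50

The missing cell is in the unexposed row: 1504 − 615 = 889.
So a = 428, b = 1649, c = 615, d = 889.
RR = [a/(a+b)] / [c/(c+d)] = (428/2077) / (615/1504) = 0.20607/0.40891 = 0.50394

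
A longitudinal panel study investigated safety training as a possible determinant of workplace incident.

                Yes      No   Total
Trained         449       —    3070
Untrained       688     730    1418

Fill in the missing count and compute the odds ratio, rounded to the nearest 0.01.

0.18

The missing cell is in the exposed row: 3070 − 449 = 2621.
So a = 449, b = 2621, c = 688, d = 730.
OR = (a·d)/(b·c) = (449 × 730) / (2621 × 688) = 327770 / 1803248 = 0.18177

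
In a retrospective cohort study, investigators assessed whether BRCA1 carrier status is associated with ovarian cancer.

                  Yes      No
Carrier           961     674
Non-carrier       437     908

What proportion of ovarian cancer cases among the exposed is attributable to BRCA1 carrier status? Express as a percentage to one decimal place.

44.7

Cells: a = 961, b = 674, c = 437, d = 908.
Risk in exposed = 961/1635 = 0.58777; risk in unexposed = 437/1345 = 0.32491.
RR = 0.58777/0.32491 = 1.80903
AR% = (RR − 1)/RR × 100 = (1.80903 − 1)/1.80903 × 100 = 44.7218%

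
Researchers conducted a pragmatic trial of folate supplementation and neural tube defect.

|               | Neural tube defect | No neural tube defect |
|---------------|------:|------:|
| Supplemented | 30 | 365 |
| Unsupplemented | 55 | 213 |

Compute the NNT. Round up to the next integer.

8

Risk in treated group = 30/395 = 0.07595; risk in control = 55/268 = 0.20522.
Absolute risk reduction = 0.20522 − 0.07595 = 0.12927
NNT = 1 / ARR = 1 / 0.12927 = 7.735 → round up → 8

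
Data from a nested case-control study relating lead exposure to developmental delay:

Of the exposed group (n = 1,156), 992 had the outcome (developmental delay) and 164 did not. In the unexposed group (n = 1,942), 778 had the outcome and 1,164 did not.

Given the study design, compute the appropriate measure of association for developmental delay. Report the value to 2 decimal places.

9.05

From the description: a = 992, b = 164, c = 778, d = 1164.
This is a nested case-control study: participants were sampled on outcome status, so risks in the source population cannot be estimated directly — relative risk is not valid here. The odds ratio is the appropriate measure.
OR = (a·d)/(b·c) = (992 × 1164) / (164 × 778) = 1154688 / 127592 = 9.04985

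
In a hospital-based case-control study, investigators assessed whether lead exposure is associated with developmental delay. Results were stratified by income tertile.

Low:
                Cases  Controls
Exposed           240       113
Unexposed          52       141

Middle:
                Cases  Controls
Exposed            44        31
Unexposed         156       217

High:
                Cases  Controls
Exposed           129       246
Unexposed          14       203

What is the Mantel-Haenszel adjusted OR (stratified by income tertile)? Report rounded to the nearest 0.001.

4.659

OR_MH = Σ(aᵢdᵢ/nᵢ) / Σ(bᵢcᵢ/nᵢ), where nᵢ is the stratum total.
Stratum 1 (Low): n = 546; a·d/n = 240·141/546 = 61.9780; b·c/n = 113·52/546 = 10.7619
Stratum 2 (Middle): n = 448; a·d/n = 44·217/448 = 21.3125; b·c/n = 31·156/448 = 10.7946
Stratum 3 (High): n = 592; a·d/n = 129·203/592 = 44.2348; b·c/n = 246·14/592 = 5.8176
OR_MH = (61.9780 + 21.3125 + 44.2348) / (10.7619 + 10.7946 + 5.8176) = 127.5253 / 27.3741 = 4.65861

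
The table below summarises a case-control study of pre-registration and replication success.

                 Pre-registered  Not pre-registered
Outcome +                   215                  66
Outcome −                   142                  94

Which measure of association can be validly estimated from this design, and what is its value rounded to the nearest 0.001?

Reading the table with exposure as columns: a = 215 (Pre-registered, case), b = 142 (Pre-registered, non-case), c = 66 (Not pre-registered, case), d = 94.
This is a case-control study: participants were sampled on outcome status, so risks in the source population cannot be estimated directly — relative risk is not valid here. The odds ratio is the appropriate measure.
OR = (a·d)/(b·c) = (215 × 94) / (142 × 66) = 20210 / 9372 = 2.15642

2.156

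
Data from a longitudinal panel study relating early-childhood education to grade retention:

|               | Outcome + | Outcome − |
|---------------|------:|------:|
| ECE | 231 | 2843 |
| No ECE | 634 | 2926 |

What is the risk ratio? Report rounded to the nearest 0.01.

Cells: a = 231, b = 2843, c = 634, d = 2926.
Risk in exposed = 231/3074 = 0.07515; risk in unexposed = 634/3560 = 0.17809.
RR = 0.07515 / 0.17809 = 0.42196
The risk is 58% lower among the exposed than among the unexposed.

0.42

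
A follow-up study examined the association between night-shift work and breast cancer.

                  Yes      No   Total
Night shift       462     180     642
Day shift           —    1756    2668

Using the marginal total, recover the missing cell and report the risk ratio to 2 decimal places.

The missing cell is in the unexposed row: 2668 − 1756 = 912.
So a = 462, b = 180, c = 912, d = 1756.
RR = [a/(a+b)] / [c/(c+d)] = (462/642) / (912/2668) = 0.71963/0.34183 = 2.10522

2.11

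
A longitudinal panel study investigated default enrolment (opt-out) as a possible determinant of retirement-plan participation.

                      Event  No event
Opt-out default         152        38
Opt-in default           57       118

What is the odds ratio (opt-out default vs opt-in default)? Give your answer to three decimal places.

Cells: a = 152, b = 38, c = 57, d = 118.
OR = (a·d)/(b·c) = (152 × 118) / (38 × 57) = 17936 / 2166 = 8.28070
The odds of retirement-plan participation are about 8.28 times as high in the opt-out default group.

8.281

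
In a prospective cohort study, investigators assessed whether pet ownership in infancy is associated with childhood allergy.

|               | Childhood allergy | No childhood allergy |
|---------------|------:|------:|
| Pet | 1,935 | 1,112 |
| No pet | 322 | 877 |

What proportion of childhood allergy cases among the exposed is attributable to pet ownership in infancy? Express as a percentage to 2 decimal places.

57.71

Cells: a = 1935, b = 1112, c = 322, d = 877.
Risk in exposed = 1935/3047 = 0.63505; risk in unexposed = 322/1199 = 0.26856.
RR = 0.63505/0.26856 = 2.36468
AR% = (RR − 1)/RR × 100 = (2.36468 − 1)/2.36468 × 100 = 57.7109%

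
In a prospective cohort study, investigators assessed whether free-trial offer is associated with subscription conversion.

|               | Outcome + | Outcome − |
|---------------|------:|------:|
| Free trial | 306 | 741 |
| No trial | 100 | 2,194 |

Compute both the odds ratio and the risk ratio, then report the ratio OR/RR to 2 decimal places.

1.35

Cells: a = 306, b = 741, c = 100, d = 2194.
OR = (306·2194)/(741·100) = 671364/74100 = 9.06024
Risk in exposed = 306/1047 = 0.29226; risk in unexposed = 100/2294 = 0.04359; RR = 6.70453
OR/RR = 9.06024 / 6.70453 = 1.35136
The outcome is not rare, so the OR lies further from 1 than the RR.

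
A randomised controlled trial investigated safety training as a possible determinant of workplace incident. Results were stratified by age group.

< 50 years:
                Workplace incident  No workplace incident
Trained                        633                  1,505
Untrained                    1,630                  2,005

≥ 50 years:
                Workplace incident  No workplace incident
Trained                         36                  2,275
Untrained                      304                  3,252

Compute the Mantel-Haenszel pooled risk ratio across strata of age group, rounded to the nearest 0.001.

RR_MH = Σ(aᵢ·n₀ᵢ/nᵢ) / Σ(cᵢ·n₁ᵢ/nᵢ), with n₁ᵢ = aᵢ+bᵢ (exposed), n₀ᵢ = cᵢ+dᵢ (unexposed), nᵢ = n₁ᵢ+n₀ᵢ.
Stratum 1 (< 50 years): n₁ = 2138, n₀ = 3635, n = 5773; a·n₀/n = 633·3635/5773 = 398.5718; c·n₁/n = 1630·2138/5773 = 603.6619
Stratum 2 (≥ 50 years): n₁ = 2311, n₀ = 3556, n = 5867; a·n₀/n = 36·3556/5867 = 21.8197; c·n₁/n = 304·2311/5867 = 119.7450
RR_MH = (398.5718 + 21.8197) / (603.6619 + 119.7450) = 420.3915 / 723.4069 = 0.58113

0.581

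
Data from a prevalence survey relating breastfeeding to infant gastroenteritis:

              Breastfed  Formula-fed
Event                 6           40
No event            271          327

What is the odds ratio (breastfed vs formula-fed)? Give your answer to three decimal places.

0.181

Reading the table with exposure as columns: a = 6 (Breastfed, case), b = 271 (Breastfed, non-case), c = 40 (Formula-fed, case), d = 327.
OR = (a·d)/(b·c) = (6 × 327) / (271 × 40) = 1962 / 10840 = 0.18100
Exposure is associated with lower odds of infant gastroenteritis (OR = 0.18 < 1).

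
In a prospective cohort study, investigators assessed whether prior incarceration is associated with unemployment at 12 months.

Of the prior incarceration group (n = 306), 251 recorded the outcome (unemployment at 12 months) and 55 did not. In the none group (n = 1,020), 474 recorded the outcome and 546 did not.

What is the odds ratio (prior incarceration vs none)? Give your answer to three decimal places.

From the description: a = 251, b = 55, c = 474, d = 546.
OR = (a·d)/(b·c) = (251 × 546) / (55 × 474) = 137046 / 26070 = 5.25685
The odds of unemployment at 12 months are about 5.26 times as high in the prior incarceration group.

5.257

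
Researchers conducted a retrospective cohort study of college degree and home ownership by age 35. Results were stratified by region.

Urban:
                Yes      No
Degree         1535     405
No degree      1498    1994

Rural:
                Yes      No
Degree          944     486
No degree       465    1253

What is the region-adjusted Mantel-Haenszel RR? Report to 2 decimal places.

2.01

RR_MH = Σ(aᵢ·n₀ᵢ/nᵢ) / Σ(cᵢ·n₁ᵢ/nᵢ), with n₁ᵢ = aᵢ+bᵢ (exposed), n₀ᵢ = cᵢ+dᵢ (unexposed), nᵢ = n₁ᵢ+n₀ᵢ.
Stratum 1 (Urban): n₁ = 1940, n₀ = 3492, n = 5432; a·n₀/n = 1535·3492/5432 = 986.7857; c·n₁/n = 1498·1940/5432 = 535.0000
Stratum 2 (Rural): n₁ = 1430, n₀ = 1718, n = 3148; a·n₀/n = 944·1718/3148 = 515.1817; c·n₁/n = 465·1430/3148 = 211.2294
RR_MH = (986.7857 + 515.1817) / (535.0000 + 211.2294) = 1501.9674 / 746.2294 = 2.01274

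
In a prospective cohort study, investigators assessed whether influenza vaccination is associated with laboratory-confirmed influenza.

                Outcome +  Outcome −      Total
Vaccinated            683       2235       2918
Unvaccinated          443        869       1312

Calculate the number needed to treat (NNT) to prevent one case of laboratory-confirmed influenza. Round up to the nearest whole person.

10

Risk in treated group = 683/2918 = 0.23406; risk in control = 443/1312 = 0.33765.
Absolute risk reduction = 0.33765 − 0.23406 = 0.10359
NNT = 1 / ARR = 1 / 0.10359 = 9.654 → round up → 10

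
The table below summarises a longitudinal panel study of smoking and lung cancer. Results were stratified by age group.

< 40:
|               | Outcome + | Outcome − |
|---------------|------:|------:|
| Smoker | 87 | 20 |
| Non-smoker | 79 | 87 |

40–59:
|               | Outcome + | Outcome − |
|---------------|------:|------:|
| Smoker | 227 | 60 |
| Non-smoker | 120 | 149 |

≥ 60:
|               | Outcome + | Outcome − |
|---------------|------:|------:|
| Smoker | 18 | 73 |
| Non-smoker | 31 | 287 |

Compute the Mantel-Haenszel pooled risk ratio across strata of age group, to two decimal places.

RR_MH = Σ(aᵢ·n₀ᵢ/nᵢ) / Σ(cᵢ·n₁ᵢ/nᵢ), with n₁ᵢ = aᵢ+bᵢ (exposed), n₀ᵢ = cᵢ+dᵢ (unexposed), nᵢ = n₁ᵢ+n₀ᵢ.
Stratum 1 (< 40): n₁ = 107, n₀ = 166, n = 273; a·n₀/n = 87·166/273 = 52.9011; c·n₁/n = 79·107/273 = 30.9634
Stratum 2 (40–59): n₁ = 287, n₀ = 269, n = 556; a·n₀/n = 227·269/556 = 109.8255; c·n₁/n = 120·287/556 = 61.9424
Stratum 3 (≥ 60): n₁ = 91, n₀ = 318, n = 409; a·n₀/n = 18·318/409 = 13.9951; c·n₁/n = 31·91/409 = 6.8973
RR_MH = (52.9011 + 109.8255 + 13.9951) / (30.9634 + 61.9424 + 6.8973) = 176.7217 / 99.8031 = 1.77070

1.77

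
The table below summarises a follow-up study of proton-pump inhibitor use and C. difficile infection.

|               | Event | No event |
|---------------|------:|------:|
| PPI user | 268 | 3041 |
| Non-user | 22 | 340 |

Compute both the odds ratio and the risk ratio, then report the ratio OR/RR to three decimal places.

Cells: a = 268, b = 3041, c = 22, d = 340.
OR = (268·340)/(3041·22) = 91120/66902 = 1.36199
Risk in exposed = 268/3309 = 0.08099; risk in unexposed = 22/362 = 0.06077; RR = 1.33267
OR/RR = 1.36199 / 1.33267 = 1.02200
The outcome is rare in both groups, so OR ≈ RR (ratio near 1).

1.022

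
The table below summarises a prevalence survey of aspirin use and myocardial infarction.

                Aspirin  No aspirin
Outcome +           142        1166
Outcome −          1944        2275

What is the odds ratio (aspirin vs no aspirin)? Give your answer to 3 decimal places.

Reading the table with exposure as columns: a = 142 (Aspirin, case), b = 1944 (Aspirin, non-case), c = 1166 (No aspirin, case), d = 2275.
OR = (a·d)/(b·c) = (142 × 2275) / (1944 × 1166) = 323050 / 2266704 = 0.14252
Exposure is associated with lower odds of myocardial infarction (OR = 0.14 < 1).

0.143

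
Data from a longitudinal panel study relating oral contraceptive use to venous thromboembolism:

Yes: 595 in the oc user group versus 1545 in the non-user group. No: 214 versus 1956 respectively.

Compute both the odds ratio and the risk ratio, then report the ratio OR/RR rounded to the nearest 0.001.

From the description: a = 595, b = 214, c = 1545, d = 1956.
OR = (595·1956)/(214·1545) = 1163820/330630 = 3.52001
Risk in exposed = 595/809 = 0.73548; risk in unexposed = 1545/3501 = 0.44130; RR = 1.66660
OR/RR = 3.52001 / 1.66660 = 2.11209
The outcome is not rare, so the OR lies further from 1 than the RR.

2.112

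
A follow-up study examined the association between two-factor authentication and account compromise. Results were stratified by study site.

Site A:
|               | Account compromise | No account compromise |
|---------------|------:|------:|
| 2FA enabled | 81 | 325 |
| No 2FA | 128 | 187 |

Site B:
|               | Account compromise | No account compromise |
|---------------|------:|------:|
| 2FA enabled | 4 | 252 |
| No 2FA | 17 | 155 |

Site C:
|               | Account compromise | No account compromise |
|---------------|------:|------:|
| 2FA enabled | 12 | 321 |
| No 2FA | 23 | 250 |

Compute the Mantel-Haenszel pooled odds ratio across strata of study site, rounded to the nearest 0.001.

OR_MH = Σ(aᵢdᵢ/nᵢ) / Σ(bᵢcᵢ/nᵢ), where nᵢ is the stratum total.
Stratum 1 (Site A): n = 721; a·d/n = 81·187/721 = 21.0083; b·c/n = 325·128/721 = 57.6976
Stratum 2 (Site B): n = 428; a·d/n = 4·155/428 = 1.4486; b·c/n = 252·17/428 = 10.0093
Stratum 3 (Site C): n = 606; a·d/n = 12·250/606 = 4.9505; b·c/n = 321·23/606 = 12.1832
OR_MH = (21.0083 + 1.4486 + 4.9505) / (57.6976 + 10.0093 + 12.1832) = 27.4074 / 79.8902 = 0.34306

0.343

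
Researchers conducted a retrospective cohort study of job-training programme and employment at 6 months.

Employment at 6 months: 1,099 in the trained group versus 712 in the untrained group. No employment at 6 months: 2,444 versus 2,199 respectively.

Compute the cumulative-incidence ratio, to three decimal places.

1.268

From the description: a = 1099, b = 2444, c = 712, d = 2199.
Risk in exposed = 1099/3543 = 0.31019; risk in unexposed = 712/2911 = 0.24459.
RR = 0.31019 / 0.24459 = 1.26820
The risk among the exposed is 1.27 times that among the unexposed.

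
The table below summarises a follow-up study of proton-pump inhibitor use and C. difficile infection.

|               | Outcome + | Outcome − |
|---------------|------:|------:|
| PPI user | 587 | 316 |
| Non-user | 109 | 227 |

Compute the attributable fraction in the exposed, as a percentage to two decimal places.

Cells: a = 587, b = 316, c = 109, d = 227.
Risk in exposed = 587/903 = 0.65006; risk in unexposed = 109/336 = 0.32440.
RR = 0.65006/0.32440 = 2.00384
AR% = (RR − 1)/RR × 100 = (2.00384 − 1)/2.00384 × 100 = 50.0958%

50.10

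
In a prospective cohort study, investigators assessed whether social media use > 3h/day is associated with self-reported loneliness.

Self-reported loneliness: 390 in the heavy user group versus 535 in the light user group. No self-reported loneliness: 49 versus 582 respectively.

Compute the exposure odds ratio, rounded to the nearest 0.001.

8.658

From the description: a = 390, b = 49, c = 535, d = 582.
OR = (a·d)/(b·c) = (390 × 582) / (49 × 535) = 226980 / 26215 = 8.65840
The odds of self-reported loneliness are about 8.66 times as high in the heavy user group.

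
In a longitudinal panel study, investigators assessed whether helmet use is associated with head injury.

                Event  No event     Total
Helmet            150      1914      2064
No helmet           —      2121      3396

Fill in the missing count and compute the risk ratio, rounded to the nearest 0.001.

The missing cell is in the unexposed row: 3396 − 2121 = 1275.
So a = 150, b = 1914, c = 1275, d = 2121.
RR = [a/(a+b)] / [c/(c+d)] = (150/2064) / (1275/3396) = 0.07267/0.37544 = 0.19357

0.194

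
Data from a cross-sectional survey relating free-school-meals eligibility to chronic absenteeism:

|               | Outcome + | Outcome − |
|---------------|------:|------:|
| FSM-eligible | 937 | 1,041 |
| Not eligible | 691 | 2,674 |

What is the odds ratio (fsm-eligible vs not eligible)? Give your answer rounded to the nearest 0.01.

3.48

Cells: a = 937, b = 1041, c = 691, d = 2674.
OR = (a·d)/(b·c) = (937 × 2674) / (1041 × 691) = 2505538 / 719331 = 3.48315
The odds of chronic absenteeism are about 3.48 times as high in the fsm-eligible group.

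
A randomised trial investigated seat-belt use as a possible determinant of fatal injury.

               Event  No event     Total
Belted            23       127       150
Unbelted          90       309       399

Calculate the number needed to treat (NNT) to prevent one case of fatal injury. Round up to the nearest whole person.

Risk in treated group = 23/150 = 0.15333; risk in control = 90/399 = 0.22556.
Absolute risk reduction = 0.22556 − 0.15333 = 0.07223
NNT = 1 / ARR = 1 / 0.07223 = 13.845 → round up → 14

14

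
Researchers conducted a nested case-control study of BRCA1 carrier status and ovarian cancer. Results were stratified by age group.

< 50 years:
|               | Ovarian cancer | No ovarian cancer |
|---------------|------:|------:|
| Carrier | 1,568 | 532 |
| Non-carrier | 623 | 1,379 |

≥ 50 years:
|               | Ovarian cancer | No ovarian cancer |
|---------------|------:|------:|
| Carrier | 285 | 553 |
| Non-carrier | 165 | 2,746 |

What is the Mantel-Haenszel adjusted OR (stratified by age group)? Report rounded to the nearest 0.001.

6.999

OR_MH = Σ(aᵢdᵢ/nᵢ) / Σ(bᵢcᵢ/nᵢ), where nᵢ is the stratum total.
Stratum 1 (< 50 years): n = 4102; a·d/n = 1568·1379/4102 = 527.1263; b·c/n = 532·623/4102 = 80.7986
Stratum 2 (≥ 50 years): n = 3749; a·d/n = 285·2746/3749 = 208.7517; b·c/n = 553·165/3749 = 24.3385
OR_MH = (527.1263 + 208.7517) / (80.7986 + 24.3385) = 735.8779 / 105.1371 = 6.99922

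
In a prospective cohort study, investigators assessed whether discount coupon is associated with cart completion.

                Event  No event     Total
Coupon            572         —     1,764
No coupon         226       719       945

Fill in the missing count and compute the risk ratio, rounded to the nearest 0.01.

The missing cell is in the exposed row: 1764 − 572 = 1192.
So a = 572, b = 1192, c = 226, d = 719.
RR = [a/(a+b)] / [c/(c+d)] = (572/1764) / (226/945) = 0.32426/0.23915 = 1.35588

1.36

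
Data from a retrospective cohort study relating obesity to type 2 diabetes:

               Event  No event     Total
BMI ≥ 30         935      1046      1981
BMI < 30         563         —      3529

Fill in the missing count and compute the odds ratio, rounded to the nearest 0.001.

4.709

The missing cell is in the unexposed row: 3529 − 563 = 2966.
So a = 935, b = 1046, c = 563, d = 2966.
OR = (a·d)/(b·c) = (935 × 2966) / (1046 × 563) = 2773210 / 588898 = 4.70915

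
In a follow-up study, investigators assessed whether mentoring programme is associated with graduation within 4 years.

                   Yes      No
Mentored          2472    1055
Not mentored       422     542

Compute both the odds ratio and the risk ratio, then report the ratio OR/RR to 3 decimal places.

1.880

Cells: a = 2472, b = 1055, c = 422, d = 542.
OR = (2472·542)/(1055·422) = 1339824/445210 = 3.00942
Risk in exposed = 2472/3527 = 0.70088; risk in unexposed = 422/964 = 0.43776; RR = 1.60106
OR/RR = 3.00942 / 1.60106 = 1.87964
The outcome is not rare, so the OR lies further from 1 than the RR.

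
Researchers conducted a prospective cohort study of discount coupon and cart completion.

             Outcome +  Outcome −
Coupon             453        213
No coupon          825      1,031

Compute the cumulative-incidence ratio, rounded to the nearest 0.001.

Cells: a = 453, b = 213, c = 825, d = 1031.
Risk in exposed = 453/666 = 0.68018; risk in unexposed = 825/1856 = 0.44450.
RR = 0.68018 / 0.44450 = 1.53020
The risk among the exposed is 1.53 times that among the unexposed.

1.530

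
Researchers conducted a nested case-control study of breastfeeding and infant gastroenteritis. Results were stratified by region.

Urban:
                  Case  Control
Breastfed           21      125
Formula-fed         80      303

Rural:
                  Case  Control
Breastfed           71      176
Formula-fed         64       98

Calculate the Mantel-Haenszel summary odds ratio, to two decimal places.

OR_MH = Σ(aᵢdᵢ/nᵢ) / Σ(bᵢcᵢ/nᵢ), where nᵢ is the stratum total.
Stratum 1 (Urban): n = 529; a·d/n = 21·303/529 = 12.0284; b·c/n = 125·80/529 = 18.9036
Stratum 2 (Rural): n = 409; a·d/n = 71·98/409 = 17.0122; b·c/n = 176·64/409 = 27.5403
OR_MH = (12.0284 + 17.0122) / (18.9036 + 27.5403) = 29.0406 / 46.4439 = 0.62528

0.63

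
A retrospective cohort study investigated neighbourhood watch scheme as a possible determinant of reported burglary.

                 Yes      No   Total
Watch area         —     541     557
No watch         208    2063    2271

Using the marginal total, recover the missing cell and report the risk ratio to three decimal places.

The missing cell is in the exposed row: 557 − 541 = 16.
So a = 16, b = 541, c = 208, d = 2063.
RR = [a/(a+b)] / [c/(c+d)] = (16/557) / (208/2271) = 0.02873/0.09159 = 0.31363

0.314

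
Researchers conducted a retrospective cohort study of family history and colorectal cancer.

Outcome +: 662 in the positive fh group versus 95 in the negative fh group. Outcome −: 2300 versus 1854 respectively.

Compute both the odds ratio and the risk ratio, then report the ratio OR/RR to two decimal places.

From the description: a = 662, b = 2300, c = 95, d = 1854.
OR = (662·1854)/(2300·95) = 1227348/218500 = 5.61715
Risk in exposed = 662/2962 = 0.22350; risk in unexposed = 95/1949 = 0.04874; RR = 4.58523
OR/RR = 5.61715 / 4.58523 = 1.22505
The outcome is not rare, so the OR lies further from 1 than the RR.

1.23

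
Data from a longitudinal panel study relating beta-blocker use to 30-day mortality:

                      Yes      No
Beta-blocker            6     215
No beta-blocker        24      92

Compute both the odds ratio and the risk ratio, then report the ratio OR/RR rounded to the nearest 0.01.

Cells: a = 6, b = 215, c = 24, d = 92.
OR = (6·92)/(215·24) = 552/5160 = 0.10698
Risk in exposed = 6/221 = 0.02715; risk in unexposed = 24/116 = 0.20690; RR = 0.13122
OR/RR = 0.10698 / 0.13122 = 0.81524
The outcome is not rare, so the OR lies further from 1 than the RR.

0.82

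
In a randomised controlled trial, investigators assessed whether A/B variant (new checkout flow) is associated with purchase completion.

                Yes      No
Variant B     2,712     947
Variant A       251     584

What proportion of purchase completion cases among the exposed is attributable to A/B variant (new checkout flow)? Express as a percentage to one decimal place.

Cells: a = 2712, b = 947, c = 251, d = 584.
Risk in exposed = 2712/3659 = 0.74119; risk in unexposed = 251/835 = 0.30060.
RR = 0.74119/0.30060 = 2.46570
AR% = (RR − 1)/RR × 100 = (2.46570 − 1)/2.46570 × 100 = 59.4435%

59.4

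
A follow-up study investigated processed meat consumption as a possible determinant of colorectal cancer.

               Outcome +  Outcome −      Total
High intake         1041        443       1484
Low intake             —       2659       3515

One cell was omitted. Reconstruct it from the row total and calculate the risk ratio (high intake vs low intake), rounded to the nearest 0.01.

2.88

The missing cell is in the unexposed row: 3515 − 2659 = 856.
So a = 1041, b = 443, c = 856, d = 2659.
RR = [a/(a+b)] / [c/(c+d)] = (1041/1484) / (856/3515) = 0.70148/0.24353 = 2.88050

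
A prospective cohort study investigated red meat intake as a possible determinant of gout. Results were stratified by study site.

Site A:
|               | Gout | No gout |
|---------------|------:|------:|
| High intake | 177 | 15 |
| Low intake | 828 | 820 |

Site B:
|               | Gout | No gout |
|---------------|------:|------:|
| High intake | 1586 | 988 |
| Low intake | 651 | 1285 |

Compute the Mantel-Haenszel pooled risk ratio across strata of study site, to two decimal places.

1.83

RR_MH = Σ(aᵢ·n₀ᵢ/nᵢ) / Σ(cᵢ·n₁ᵢ/nᵢ), with n₁ᵢ = aᵢ+bᵢ (exposed), n₀ᵢ = cᵢ+dᵢ (unexposed), nᵢ = n₁ᵢ+n₀ᵢ.
Stratum 1 (Site A): n₁ = 192, n₀ = 1648, n = 1840; a·n₀/n = 177·1648/1840 = 158.5304; c·n₁/n = 828·192/1840 = 86.4000
Stratum 2 (Site B): n₁ = 2574, n₀ = 1936, n = 4510; a·n₀/n = 1586·1936/4510 = 680.8195; c·n₁/n = 651·2574/4510 = 371.5463
RR_MH = (158.5304 + 680.8195) / (86.4000 + 371.5463) = 839.3499 / 457.9463 = 1.83286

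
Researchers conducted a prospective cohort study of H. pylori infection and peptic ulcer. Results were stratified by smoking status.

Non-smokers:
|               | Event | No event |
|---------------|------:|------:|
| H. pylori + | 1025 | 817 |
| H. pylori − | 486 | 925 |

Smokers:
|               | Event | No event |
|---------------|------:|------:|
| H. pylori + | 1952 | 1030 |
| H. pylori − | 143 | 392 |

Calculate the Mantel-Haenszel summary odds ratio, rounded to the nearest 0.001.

OR_MH = Σ(aᵢdᵢ/nᵢ) / Σ(bᵢcᵢ/nᵢ), where nᵢ is the stratum total.
Stratum 1 (Non-smokers): n = 3253; a·d/n = 1025·925/3253 = 291.4617; b·c/n = 817·486/3253 = 122.0603
Stratum 2 (Smokers): n = 3517; a·d/n = 1952·392/3517 = 217.5672; b·c/n = 1030·143/3517 = 41.8794
OR_MH = (291.4617 + 217.5672) / (122.0603 + 41.8794) = 509.0290 / 163.9397 = 3.10498

3.105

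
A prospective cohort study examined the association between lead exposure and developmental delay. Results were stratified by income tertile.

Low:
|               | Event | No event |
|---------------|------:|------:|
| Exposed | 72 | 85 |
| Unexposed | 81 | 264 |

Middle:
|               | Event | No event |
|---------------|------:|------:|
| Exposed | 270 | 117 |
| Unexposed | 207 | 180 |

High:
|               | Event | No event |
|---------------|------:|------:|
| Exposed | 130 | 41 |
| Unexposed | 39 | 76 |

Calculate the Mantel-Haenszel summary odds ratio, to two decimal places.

OR_MH = Σ(aᵢdᵢ/nᵢ) / Σ(bᵢcᵢ/nᵢ), where nᵢ is the stratum total.
Stratum 1 (Low): n = 502; a·d/n = 72·264/502 = 37.8645; b·c/n = 85·81/502 = 13.7151
Stratum 2 (Middle): n = 774; a·d/n = 270·180/774 = 62.7907; b·c/n = 117·207/774 = 31.2907
Stratum 3 (High): n = 286; a·d/n = 130·76/286 = 34.5455; b·c/n = 41·39/286 = 5.5909
OR_MH = (37.8645 + 62.7907 + 34.5455) / (13.7151 + 31.2907 + 5.5909) = 135.2007 / 50.5967 = 2.67212

2.67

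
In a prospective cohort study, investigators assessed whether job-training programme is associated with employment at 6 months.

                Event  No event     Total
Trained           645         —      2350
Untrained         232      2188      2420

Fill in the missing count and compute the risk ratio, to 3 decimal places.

The missing cell is in the exposed row: 2350 − 645 = 1705.
So a = 645, b = 1705, c = 232, d = 2188.
RR = [a/(a+b)] / [c/(c+d)] = (645/2350) / (232/2420) = 0.27447/0.09587 = 2.86299

2.863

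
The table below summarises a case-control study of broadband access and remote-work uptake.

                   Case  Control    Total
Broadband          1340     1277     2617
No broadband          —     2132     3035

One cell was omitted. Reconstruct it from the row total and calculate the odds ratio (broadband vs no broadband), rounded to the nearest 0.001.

2.477

The missing cell is in the unexposed row: 3035 − 2132 = 903.
So a = 1340, b = 1277, c = 903, d = 2132.
OR = (a·d)/(b·c) = (1340 × 2132) / (1277 × 903) = 2856880 / 1153131 = 2.47750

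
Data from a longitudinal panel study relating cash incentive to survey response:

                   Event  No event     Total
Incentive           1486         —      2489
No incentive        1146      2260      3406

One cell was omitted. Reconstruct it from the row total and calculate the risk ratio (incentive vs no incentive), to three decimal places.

The missing cell is in the exposed row: 2489 − 1486 = 1003.
So a = 1486, b = 1003, c = 1146, d = 2260.
RR = [a/(a+b)] / [c/(c+d)] = (1486/2489) / (1146/3406) = 0.59703/0.33647 = 1.77441

1.774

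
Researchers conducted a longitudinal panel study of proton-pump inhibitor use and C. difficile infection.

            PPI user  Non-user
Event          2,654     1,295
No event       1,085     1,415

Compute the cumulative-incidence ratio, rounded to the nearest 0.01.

Reading the table with exposure as columns: a = 2654 (PPI user, case), b = 1085 (PPI user, non-case), c = 1295 (Non-user, case), d = 1415.
Risk in exposed = 2654/3739 = 0.70982; risk in unexposed = 1295/2710 = 0.47786.
RR = 0.70982 / 0.47786 = 1.48541
The risk among the exposed is 1.49 times that among the unexposed.

1.49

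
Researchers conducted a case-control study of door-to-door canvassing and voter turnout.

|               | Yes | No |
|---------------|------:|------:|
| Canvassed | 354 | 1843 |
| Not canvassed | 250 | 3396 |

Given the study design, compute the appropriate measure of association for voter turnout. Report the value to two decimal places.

Cells: a = 354, b = 1843, c = 250, d = 3396.
This is a case-control study: participants were sampled on outcome status, so risks in the source population cannot be estimated directly — relative risk is not valid here. The odds ratio is the appropriate measure.
OR = (a·d)/(b·c) = (354 × 3396) / (1843 × 250) = 1202184 / 460750 = 2.60919

2.61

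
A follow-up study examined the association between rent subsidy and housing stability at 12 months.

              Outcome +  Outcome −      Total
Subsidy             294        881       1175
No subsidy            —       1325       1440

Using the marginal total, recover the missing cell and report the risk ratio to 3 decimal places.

The missing cell is in the unexposed row: 1440 − 1325 = 115.
So a = 294, b = 881, c = 115, d = 1325.
RR = [a/(a+b)] / [c/(c+d)] = (294/1175) / (115/1440) = 0.25021/0.07986 = 3.13310

3.133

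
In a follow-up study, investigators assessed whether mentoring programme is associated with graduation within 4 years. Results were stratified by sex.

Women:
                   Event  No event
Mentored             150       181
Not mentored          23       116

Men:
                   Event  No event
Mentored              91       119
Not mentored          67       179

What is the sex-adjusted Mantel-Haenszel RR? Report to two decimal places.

RR_MH = Σ(aᵢ·n₀ᵢ/nᵢ) / Σ(cᵢ·n₁ᵢ/nᵢ), with n₁ᵢ = aᵢ+bᵢ (exposed), n₀ᵢ = cᵢ+dᵢ (unexposed), nᵢ = n₁ᵢ+n₀ᵢ.
Stratum 1 (Women): n₁ = 331, n₀ = 139, n = 470; a·n₀/n = 150·139/470 = 44.3617; c·n₁/n = 23·331/470 = 16.1979
Stratum 2 (Men): n₁ = 210, n₀ = 246, n = 456; a·n₀/n = 91·246/456 = 49.0921; c·n₁/n = 67·210/456 = 30.8553
RR_MH = (44.3617 + 49.0921) / (16.1979 + 30.8553) = 93.4538 / 47.0531 = 1.98613

1.99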